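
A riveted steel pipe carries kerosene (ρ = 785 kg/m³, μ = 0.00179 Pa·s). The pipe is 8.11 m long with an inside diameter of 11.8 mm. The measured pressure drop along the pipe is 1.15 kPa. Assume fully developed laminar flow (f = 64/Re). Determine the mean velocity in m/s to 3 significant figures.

V ≈ 0.345 m/s

For laminar flow, f = 64/Re with Re = ρVD/μ, so Darcy-Weisbach reduces to ΔP = 32μLV/D². Solving for V: V = ΔP·D²/(32μL) = 1150·(0.0118)²/(32·0.00179·8.11) = 0.3447 m/s.
Check: Re = ρVD/μ = 785·0.3447·0.0118/0.00179 = 1784 < 2300, so the laminar assumption holds.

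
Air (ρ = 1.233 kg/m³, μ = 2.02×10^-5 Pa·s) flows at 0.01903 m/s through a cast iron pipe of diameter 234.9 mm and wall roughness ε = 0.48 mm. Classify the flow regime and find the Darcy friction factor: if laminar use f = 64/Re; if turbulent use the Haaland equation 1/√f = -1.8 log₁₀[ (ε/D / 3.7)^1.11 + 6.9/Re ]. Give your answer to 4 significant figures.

Re = ρVD/μ = 1.233·0.01903·0.2349/2.02e-05 = 272.9.
Re < 2300 → laminar, so f = 64/Re = 0.2346 (roughness is irrelevant in laminar flow).

f ≈ 0.2346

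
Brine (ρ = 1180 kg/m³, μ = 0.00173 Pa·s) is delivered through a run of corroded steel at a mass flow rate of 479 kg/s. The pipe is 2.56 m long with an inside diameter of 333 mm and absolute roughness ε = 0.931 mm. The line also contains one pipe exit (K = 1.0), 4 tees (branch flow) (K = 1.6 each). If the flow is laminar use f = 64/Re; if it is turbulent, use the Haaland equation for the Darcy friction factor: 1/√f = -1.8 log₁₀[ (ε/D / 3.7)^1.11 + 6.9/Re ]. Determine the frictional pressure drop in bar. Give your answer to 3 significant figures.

A = πD²/4 = π(0.333)²/4 = 0.08709 m²; mean velocity V = ṁ/(ρA) = 479/(1180 · 0.08709) = 4.661 m/s.
Reynolds number Re = ρVD/μ = 1180 · 4.661 · 0.333 / 0.00173 = 1.059e+06.
Re > 4000 → turbulent. Relative roughness ε/D = 0.000931/0.333 = 0.0028. Haaland: 1/√f = -1.8 log₁₀[(0.0028/3.7)^1.11 + 6.9/1.059e+06] = -1.8 log₁₀[0.000343 + 6.52e-06] = 6.222, so f = 0.02583.
Total minor-loss coefficient ΣK = 1·1 + 4·1.6 = 7.4.
ΔP = [f·L/D + ΣK]·(ρV²/2) = [0.02583·2.56/0.333 + 7.4]·(1180·4.661²/2) = [0.1986 + 7.4]·1.282e+04 = 9.739e+04 Pa.
ΔP = 9.739e+04 Pa = 0.974 bar.

ΔP ≈ 0.974 bar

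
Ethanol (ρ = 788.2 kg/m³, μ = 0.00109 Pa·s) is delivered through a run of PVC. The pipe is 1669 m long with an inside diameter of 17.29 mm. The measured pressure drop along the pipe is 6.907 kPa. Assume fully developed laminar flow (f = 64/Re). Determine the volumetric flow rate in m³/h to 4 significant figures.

For laminar flow, f = 64/Re with Re = ρVD/μ, so Darcy-Weisbach reduces to ΔP = 32μLV/D². Solving for V: V = ΔP·D²/(32μL) = 6907·(0.01729)²/(32·0.00109·1669) = 0.03547 m/s.
Check: Re = ρVD/μ = 788.2·0.03547·0.01729/0.00109 = 443.5 < 2300, so the laminar assumption holds.
Q = V·A = 0.03547·(π/4·0.01729²) = 8.328e-06 m³/s = 0.02998 m³/h.

Q ≈ 0.02998 m³/h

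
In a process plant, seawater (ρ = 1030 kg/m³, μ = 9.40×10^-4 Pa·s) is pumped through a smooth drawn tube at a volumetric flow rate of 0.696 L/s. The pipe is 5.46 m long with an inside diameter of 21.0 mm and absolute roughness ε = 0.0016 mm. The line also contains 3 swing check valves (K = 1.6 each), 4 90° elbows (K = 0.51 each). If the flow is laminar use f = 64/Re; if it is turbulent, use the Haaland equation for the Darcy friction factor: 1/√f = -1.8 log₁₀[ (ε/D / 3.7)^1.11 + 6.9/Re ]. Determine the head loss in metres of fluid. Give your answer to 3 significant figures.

Q = 0.696 L/s = 0.696/1000 = 0.000696 m³/s.
Cross-sectional area A = πD²/4 = π(0.021)²/4 = 0.0003464 m²; mean velocity V = Q/A = 0.000696/0.0003464 = 2.009 m/s.
Reynolds number Re = ρVD/μ = 1030 · 2.009 · 0.021 / 0.00094 = 4.624e+04.
Re > 4000 → turbulent. Relative roughness ε/D = 1.6e-06/0.021 = 7.62e-05. Haaland: 1/√f = -1.8 log₁₀[(7.62e-05/3.7)^1.11 + 6.9/4.624e+04] = -1.8 log₁₀[6.28e-06 + 0.000149] = 6.855, so f = 0.02128.
Total minor-loss coefficient ΣK = 3·1.6 + 4·0.51 = 6.84.
ΔP = [f·L/D + ΣK]·(ρV²/2) = [0.02128·5.46/0.021 + 6.84]·(1030·2.009²/2) = [5.533 + 6.84]·2080 = 2.573e+04 Pa.
Head loss h_f = ΔP/(ρg) = 2.573e+04/(1030·9.81) = 2.55 m.

h_f ≈ 2.55 m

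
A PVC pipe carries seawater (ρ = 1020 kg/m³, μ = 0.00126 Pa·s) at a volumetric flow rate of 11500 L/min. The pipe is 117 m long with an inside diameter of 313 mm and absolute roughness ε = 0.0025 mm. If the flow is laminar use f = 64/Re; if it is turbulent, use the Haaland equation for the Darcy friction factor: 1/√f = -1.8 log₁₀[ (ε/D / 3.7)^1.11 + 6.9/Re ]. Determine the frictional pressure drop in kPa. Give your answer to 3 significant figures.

Q = 11500 L/min = 11500/60000 = 0.1917 m³/s.
Cross-sectional area A = πD²/4 = π(0.313)²/4 = 0.07694 m²; mean velocity V = Q/A = 0.1917/0.07694 = 2.491 m/s.
Reynolds number Re = ρVD/μ = 1020 · 2.491 · 0.313 / 0.00126 = 6.312e+05.
Re > 4000 → turbulent. Relative roughness ε/D = 2.5e-06/0.313 = 7.99e-06. Haaland: 1/√f = -1.8 log₁₀[(7.99e-06/3.7)^1.11 + 6.9/6.312e+05] = -1.8 log₁₀[5.14e-07 + 1.09e-05] = 8.894, so f = 0.01264.
Darcy-Weisbach: ΔP = f(L/D)(ρV²/2) = 0.01264·(117/0.313)·(1020·2.491²/2) = 0.01264·373.8·3165 = 1.495e+04 Pa.
ΔP = 1.495e+04 Pa = 15.0 kPa.

ΔP ≈ 15.0 kPa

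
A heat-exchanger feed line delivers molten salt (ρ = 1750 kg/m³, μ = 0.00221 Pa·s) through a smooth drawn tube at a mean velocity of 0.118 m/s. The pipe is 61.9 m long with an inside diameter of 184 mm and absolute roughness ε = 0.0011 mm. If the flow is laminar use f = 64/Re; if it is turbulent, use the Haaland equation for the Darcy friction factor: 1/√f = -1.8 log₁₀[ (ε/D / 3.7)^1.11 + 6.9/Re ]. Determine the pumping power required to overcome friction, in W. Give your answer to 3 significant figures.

P ≈ 0.344 W

Reynolds number Re = ρVD/μ = 1750 · 0.118 · 0.184 / 0.00221 = 1.719e+04.
Re > 4000 → turbulent. Relative roughness ε/D = 1.1e-06/0.184 = 5.98e-06. Haaland: 1/√f = -1.8 log₁₀[(5.98e-06/3.7)^1.11 + 6.9/1.719e+04] = -1.8 log₁₀[3.73e-07 + 0.000401] = 6.113, so f = 0.02676.
Darcy-Weisbach: ΔP = f(L/D)(ρV²/2) = 0.02676·(61.9/0.184)·(1750·0.118²/2) = 0.02676·336.4·12.18 = 109.7 Pa.
Q = V·A = 0.118·0.02659 = 0.003138 m³/s.
Pumping power P = QΔP = 0.003138·109.7 = 0.3442 W = 0.344 W.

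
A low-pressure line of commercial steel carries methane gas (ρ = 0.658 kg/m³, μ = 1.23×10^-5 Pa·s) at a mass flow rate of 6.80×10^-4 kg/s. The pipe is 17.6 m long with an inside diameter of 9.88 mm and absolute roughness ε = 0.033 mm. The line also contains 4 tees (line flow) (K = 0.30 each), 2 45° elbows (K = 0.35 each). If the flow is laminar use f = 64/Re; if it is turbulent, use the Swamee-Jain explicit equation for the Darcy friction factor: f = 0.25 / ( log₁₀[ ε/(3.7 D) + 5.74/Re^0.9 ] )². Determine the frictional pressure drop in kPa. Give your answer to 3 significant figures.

A = πD²/4 = π(0.00988)²/4 = 7.667e-05 m²; mean velocity V = ṁ/(ρA) = 0.00068/(0.658 · 7.667e-05) = 13.48 m/s.
Reynolds number Re = ρVD/μ = 0.658 · 13.48 · 0.00988 / 1.23e-05 = 7125.
Re > 4000 → turbulent. Relative roughness ε/D = 3.3e-05/0.00988 = 0.00334. Swamee-Jain: f = 0.25/(log₁₀[0.00334/3.7 + 5.74/7125^0.9])² = 0.25/(log₁₀[0.000903 + 0.00196])² = 0.25/(-2.544)² = 0.03863.
Total minor-loss coefficient ΣK = 4·0.3 + 2·0.35 = 1.9.
ΔP = [f·L/D + ΣK]·(ρV²/2) = [0.03863·17.6/0.00988 + 1.9]·(0.658·13.48²/2) = [68.82 + 1.9]·59.78 = 4228 Pa.
ΔP = 4228 Pa = 4.23 kPa.

ΔP ≈ 4.23 kPa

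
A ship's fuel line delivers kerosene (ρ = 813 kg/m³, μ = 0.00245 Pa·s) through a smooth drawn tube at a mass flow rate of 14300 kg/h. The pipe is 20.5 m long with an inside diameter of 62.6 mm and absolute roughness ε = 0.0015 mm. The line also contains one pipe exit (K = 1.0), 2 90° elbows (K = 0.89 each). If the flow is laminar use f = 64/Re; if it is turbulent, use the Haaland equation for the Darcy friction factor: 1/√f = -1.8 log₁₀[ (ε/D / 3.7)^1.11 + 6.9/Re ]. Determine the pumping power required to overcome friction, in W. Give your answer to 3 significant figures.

ṁ = 14300 kg/h = 14300/3600 = 3.972 kg/s.
A = πD²/4 = π(0.0626)²/4 = 0.003078 m²; mean velocity V = ṁ/(ρA) = 3.972/(813 · 0.003078) = 1.587 m/s.
Reynolds number Re = ρVD/μ = 813 · 1.587 · 0.0626 / 0.00245 = 3.298e+04.
Re > 4000 → turbulent. Relative roughness ε/D = 1.5e-06/0.0626 = 2.4e-05. Haaland: 1/√f = -1.8 log₁₀[(2.4e-05/3.7)^1.11 + 6.9/3.298e+04] = -1.8 log₁₀[1.74e-06 + 0.000209] = 6.616, so f = 0.02284.
Total minor-loss coefficient ΣK = 1·1 + 2·0.89 = 2.78.
ΔP = [f·L/D + ΣK]·(ρV²/2) = [0.02284·20.5/0.0626 + 2.78]·(813·1.587²/2) = [7.481 + 2.78]·1024 = 1.051e+04 Pa.
Q = ṁ/ρ = 3.972/813 = 0.004886 m³/s.
Pumping power P = QΔP = 0.004886·1.051e+04 = 51.36 W = 51.4 W.

P ≈ 51.4 W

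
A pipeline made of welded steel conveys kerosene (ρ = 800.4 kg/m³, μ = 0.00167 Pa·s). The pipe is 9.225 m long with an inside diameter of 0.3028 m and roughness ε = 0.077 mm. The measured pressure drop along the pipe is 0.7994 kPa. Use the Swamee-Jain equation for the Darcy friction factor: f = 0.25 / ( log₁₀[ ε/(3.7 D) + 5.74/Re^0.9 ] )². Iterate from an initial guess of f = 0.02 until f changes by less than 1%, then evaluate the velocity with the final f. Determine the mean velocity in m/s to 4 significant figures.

V ≈ 1.975 m/s

Rearranging Darcy-Weisbach: V = √(2·ΔP·D/(f·L·ρ)). With ε/D = 7.7e-05/0.3028 = 0.000254, iterate starting from f = 0.02:
  f = 0.02 → V = √(2·799.4·0.3028/(0.02·9.225·800.4)) = 1.811 m/s; Re = ρVD/μ = 2.628e+05; f → 0.01696
  f = 0.01696 → V = 1.966 m/s; Re = 2.853e+05; f → 0.01682
Converged (Δf/f < 1%). With the final f = 0.01682: V = √(2·799.4·0.3028/(0.01682·9.225·800.4)) = 1.975 m/s.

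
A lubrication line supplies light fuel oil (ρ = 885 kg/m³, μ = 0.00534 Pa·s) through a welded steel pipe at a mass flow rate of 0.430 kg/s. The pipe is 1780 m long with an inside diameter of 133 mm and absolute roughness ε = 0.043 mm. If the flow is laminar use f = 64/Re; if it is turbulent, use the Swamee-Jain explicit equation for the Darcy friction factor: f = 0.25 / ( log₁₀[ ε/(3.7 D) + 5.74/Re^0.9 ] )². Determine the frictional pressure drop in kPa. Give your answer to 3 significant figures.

ΔP ≈ 0.601 kPa

A = πD²/4 = π(0.133)²/4 = 0.01389 m²; mean velocity V = ṁ/(ρA) = 0.43/(885 · 0.01389) = 0.03497 m/s.
Reynolds number Re = ρVD/μ = 885 · 0.03497 · 0.133 / 0.00534 = 770.9.
Re < 2300 → laminar flow, so f = 64/Re = 64/770.9 = 0.08302 (the turbulent correlation is not needed).
Darcy-Weisbach: ΔP = f(L/D)(ρV²/2) = 0.08302·(1780/0.133)·(885·0.03497²/2) = 0.08302·1.338e+04·0.5412 = 601.4 Pa.
ΔP = 601.4 Pa = 0.601 kPa.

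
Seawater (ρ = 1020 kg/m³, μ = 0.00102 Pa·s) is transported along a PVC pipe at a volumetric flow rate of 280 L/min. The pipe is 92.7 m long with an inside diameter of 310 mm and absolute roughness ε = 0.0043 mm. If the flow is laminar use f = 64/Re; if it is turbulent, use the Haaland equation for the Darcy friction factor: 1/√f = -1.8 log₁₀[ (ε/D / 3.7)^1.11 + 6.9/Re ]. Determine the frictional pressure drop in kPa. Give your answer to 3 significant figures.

Q = 280 L/min = 280/60000 = 0.004667 m³/s.
Cross-sectional area A = πD²/4 = π(0.31)²/4 = 0.07548 m²; mean velocity V = Q/A = 0.004667/0.07548 = 0.06183 m/s.
Reynolds number Re = ρVD/μ = 1020 · 0.06183 · 0.31 / 0.00102 = 1.917e+04.
Re > 4000 → turbulent. Relative roughness ε/D = 4.3e-06/0.31 = 1.39e-05. Haaland: 1/√f = -1.8 log₁₀[(1.39e-05/3.7)^1.11 + 6.9/1.917e+04] = -1.8 log₁₀[9.48e-07 + 0.00036] = 6.197, so f = 0.02604.
Darcy-Weisbach: ΔP = f(L/D)(ρV²/2) = 0.02604·(92.7/0.31)·(1020·0.06183²/2) = 0.02604·299·1.95 = 15.18 Pa.
ΔP = 15.18 Pa = 0.0152 kPa.

ΔP ≈ 0.0152 kPa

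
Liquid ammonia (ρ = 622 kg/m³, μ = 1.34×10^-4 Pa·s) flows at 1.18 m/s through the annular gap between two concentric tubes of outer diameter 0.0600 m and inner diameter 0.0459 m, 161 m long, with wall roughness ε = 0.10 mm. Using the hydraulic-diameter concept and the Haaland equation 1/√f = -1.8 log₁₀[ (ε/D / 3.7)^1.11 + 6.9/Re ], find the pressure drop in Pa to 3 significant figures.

ΔP ≈ 172000 Pa

Hydraulic diameter D_h = 4A/P = D_o - D_i = 0.06 - 0.0459 = 0.0141 m.
Re = ρVD_h/μ = 622·1.18·0.0141/0.000134 = 7.723e+04.
ε/D_h = 0.0001/0.0141 = 0.00709; Haaland gives 1/√f = -1.8 log₁₀[0.000963+8.93e-05] = 5.36, so f = 0.03481.
ΔP = f(L/D_h)(ρV²/2) = 0.03481·161/0.0141·433 = 1.721e+05 Pa.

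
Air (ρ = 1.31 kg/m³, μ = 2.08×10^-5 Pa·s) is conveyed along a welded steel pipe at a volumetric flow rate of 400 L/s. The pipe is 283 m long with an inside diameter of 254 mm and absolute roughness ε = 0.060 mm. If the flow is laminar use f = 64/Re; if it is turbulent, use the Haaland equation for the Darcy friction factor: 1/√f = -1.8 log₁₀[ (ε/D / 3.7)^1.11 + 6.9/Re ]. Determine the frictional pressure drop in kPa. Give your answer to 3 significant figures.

ΔP ≈ 0.829 kPa

Q = 400 L/s = 400/1000 = 0.4 m³/s.
Cross-sectional area A = πD²/4 = π(0.254)²/4 = 0.05067 m²; mean velocity V = Q/A = 0.4/0.05067 = 7.894 m/s.
Reynolds number Re = ρVD/μ = 1.31 · 7.894 · 0.254 / 2.08e-05 = 1.263e+05.
Re > 4000 → turbulent. Relative roughness ε/D = 6e-05/0.254 = 0.000236. Haaland: 1/√f = -1.8 log₁₀[(0.000236/3.7)^1.11 + 6.9/1.263e+05] = -1.8 log₁₀[2.21e-05 + 5.46e-05] = 7.407, so f = 0.01823.
Darcy-Weisbach: ΔP = f(L/D)(ρV²/2) = 0.01823·(283/0.254)·(1.31·7.894²/2) = 0.01823·1114·40.82 = 828.8 Pa.
ΔP = 828.8 Pa = 0.829 kPa.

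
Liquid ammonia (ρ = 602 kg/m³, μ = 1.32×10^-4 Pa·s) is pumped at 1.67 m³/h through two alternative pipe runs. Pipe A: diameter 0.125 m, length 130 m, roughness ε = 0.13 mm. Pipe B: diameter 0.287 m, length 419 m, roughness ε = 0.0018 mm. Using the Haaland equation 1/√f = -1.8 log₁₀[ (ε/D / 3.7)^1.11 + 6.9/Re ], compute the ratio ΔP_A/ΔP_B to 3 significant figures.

ΔP_A/ΔP_B ≈ 17.2

Pipe A: V = Q/A = 0.0004639/0.01227 = 0.0378 m/s; Re = 2.155e+04; ε/D = 0.00104; Haaland → f = 0.02731; ΔP_A = f(L/D)(ρV²/2) = 12.21 Pa.
Pipe B: V = Q/A = 0.0004639/0.06469 = 0.007171 m/s; Re = 9386; ε/D = 6.27e-06; Haaland → f = 0.03144; ΔP_B = f(L/D)(ρV²/2) = 0.7103 Pa.
ΔP_A/ΔP_B = 12.21/0.7103 = 17.2.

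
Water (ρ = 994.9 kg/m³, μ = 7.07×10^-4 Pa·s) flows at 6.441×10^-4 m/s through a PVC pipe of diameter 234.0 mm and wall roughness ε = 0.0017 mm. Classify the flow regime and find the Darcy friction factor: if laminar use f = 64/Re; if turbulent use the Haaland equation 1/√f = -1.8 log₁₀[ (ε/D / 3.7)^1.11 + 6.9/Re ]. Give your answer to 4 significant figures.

Re = ρVD/μ = 994.9·0.0006441·0.234/0.000707 = 212.1.
Re < 2300 → laminar, so f = 64/Re = 0.3018 (roughness is irrelevant in laminar flow).

f ≈ 0.3018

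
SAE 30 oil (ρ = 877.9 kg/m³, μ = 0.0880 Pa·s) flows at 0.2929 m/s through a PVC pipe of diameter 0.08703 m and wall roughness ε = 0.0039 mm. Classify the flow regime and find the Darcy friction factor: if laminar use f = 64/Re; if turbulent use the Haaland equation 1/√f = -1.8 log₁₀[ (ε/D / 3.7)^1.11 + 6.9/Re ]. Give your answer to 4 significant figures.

f ≈ 0.2517

Re = ρVD/μ = 877.9·0.2929·0.08703/0.088 = 254.3.
Re < 2300 → laminar, so f = 64/Re = 0.2517 (roughness is irrelevant in laminar flow).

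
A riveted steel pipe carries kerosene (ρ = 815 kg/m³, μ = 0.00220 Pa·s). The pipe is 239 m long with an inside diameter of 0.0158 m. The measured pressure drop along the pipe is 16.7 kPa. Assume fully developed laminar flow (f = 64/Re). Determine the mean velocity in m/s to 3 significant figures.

For laminar flow, f = 64/Re with Re = ρVD/μ, so Darcy-Weisbach reduces to ΔP = 32μLV/D². Solving for V: V = ΔP·D²/(32μL) = 1.67e+04·(0.0158)²/(32·0.0022·239) = 0.2478 m/s.
Check: Re = ρVD/μ = 815·0.2478·0.0158/0.0022 = 1450 < 2300, so the laminar assumption holds.

V ≈ 0.248 m/s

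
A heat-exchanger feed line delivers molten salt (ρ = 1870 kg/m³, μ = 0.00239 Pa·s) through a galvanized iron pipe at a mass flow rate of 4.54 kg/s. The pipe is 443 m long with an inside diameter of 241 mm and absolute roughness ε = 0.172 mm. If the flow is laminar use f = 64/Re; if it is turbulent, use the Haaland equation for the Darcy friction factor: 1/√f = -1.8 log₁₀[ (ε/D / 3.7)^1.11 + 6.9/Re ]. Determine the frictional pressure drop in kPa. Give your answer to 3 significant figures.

A = πD²/4 = π(0.241)²/4 = 0.04562 m²; mean velocity V = ṁ/(ρA) = 4.54/(1870 · 0.04562) = 0.05322 m/s.
Reynolds number Re = ρVD/μ = 1870 · 0.05322 · 0.241 / 0.00239 = 1.004e+04.
Re > 4000 → turbulent. Relative roughness ε/D = 0.000172/0.241 = 0.000714. Haaland: 1/√f = -1.8 log₁₀[(0.000714/3.7)^1.11 + 6.9/1.004e+04] = -1.8 log₁₀[7.53e-05 + 0.000688] = 5.612, so f = 0.03176.
Darcy-Weisbach: ΔP = f(L/D)(ρV²/2) = 0.03176·(443/0.241)·(1870·0.05322²/2) = 0.03176·1838·2.648 = 154.6 Pa.
ΔP = 154.6 Pa = 0.155 kPa.

ΔP ≈ 0.155 kPa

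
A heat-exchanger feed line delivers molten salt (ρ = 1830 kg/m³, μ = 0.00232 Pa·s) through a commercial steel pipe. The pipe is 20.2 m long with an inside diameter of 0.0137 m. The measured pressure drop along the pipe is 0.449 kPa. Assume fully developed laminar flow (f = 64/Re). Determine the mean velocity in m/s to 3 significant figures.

For laminar flow, f = 64/Re with Re = ρVD/μ, so Darcy-Weisbach reduces to ΔP = 32μLV/D². Solving for V: V = ΔP·D²/(32μL) = 449·(0.0137)²/(32·0.00232·20.2) = 0.0562 m/s.
Check: Re = ρVD/μ = 1830·0.0562·0.0137/0.00232 = 607.3 < 2300, so the laminar assumption holds.

V ≈ 0.0562 m/s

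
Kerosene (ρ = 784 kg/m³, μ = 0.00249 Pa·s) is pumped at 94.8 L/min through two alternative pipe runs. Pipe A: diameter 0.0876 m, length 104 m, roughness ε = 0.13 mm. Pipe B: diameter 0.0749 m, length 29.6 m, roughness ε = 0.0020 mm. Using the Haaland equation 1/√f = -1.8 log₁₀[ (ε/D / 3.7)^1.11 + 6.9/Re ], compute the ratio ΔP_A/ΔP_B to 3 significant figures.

Pipe A: V = Q/A = 0.00158/0.006027 = 0.2622 m/s; Re = 7231; ε/D = 0.00148; Haaland → f = 0.03548; ΔP_A = f(L/D)(ρV²/2) = 1135 Pa.
Pipe B: V = Q/A = 0.00158/0.004406 = 0.3586 m/s; Re = 8457; ε/D = 2.67e-05; Haaland → f = 0.03238; ΔP_B = f(L/D)(ρV²/2) = 645.1 Pa.
ΔP_A/ΔP_B = 1135/645.1 = 1.76.

ΔP_A/ΔP_B ≈ 1.76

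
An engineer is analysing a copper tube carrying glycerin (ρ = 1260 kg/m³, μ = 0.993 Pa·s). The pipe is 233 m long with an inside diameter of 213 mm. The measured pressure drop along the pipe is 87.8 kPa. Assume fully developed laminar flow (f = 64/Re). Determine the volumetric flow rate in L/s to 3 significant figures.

Q ≈ 19.2 L/s

For laminar flow, f = 64/Re with Re = ρVD/μ, so Darcy-Weisbach reduces to ΔP = 32μLV/D². Solving for V: V = ΔP·D²/(32μL) = 8.78e+04·(0.213)²/(32·0.993·233) = 0.538 m/s.
Check: Re = ρVD/μ = 1260·0.538·0.213/0.993 = 145.4 < 2300, so the laminar assumption holds.
Q = V·A = 0.538·(π/4·0.213²) = 0.01917 m³/s = 19.2 L/s.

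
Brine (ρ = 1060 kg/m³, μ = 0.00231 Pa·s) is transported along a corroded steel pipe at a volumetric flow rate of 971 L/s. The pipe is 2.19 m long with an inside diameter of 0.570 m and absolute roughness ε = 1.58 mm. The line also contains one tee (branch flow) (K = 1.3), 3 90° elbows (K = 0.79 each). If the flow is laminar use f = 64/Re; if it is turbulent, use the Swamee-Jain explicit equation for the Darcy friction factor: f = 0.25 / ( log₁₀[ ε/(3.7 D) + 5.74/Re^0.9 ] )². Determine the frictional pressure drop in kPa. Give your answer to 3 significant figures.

Q = 971 L/s = 971/1000 = 0.971 m³/s.
Cross-sectional area A = πD²/4 = π(0.57)²/4 = 0.2552 m²; mean velocity V = Q/A = 0.971/0.2552 = 3.805 m/s.
Reynolds number Re = ρVD/μ = 1060 · 3.805 · 0.57 / 0.00231 = 9.953e+05.
Re > 4000 → turbulent. Relative roughness ε/D = 0.00158/0.57 = 0.00277. Swamee-Jain: f = 0.25/(log₁₀[0.00277/3.7 + 5.74/9.953e+05^0.9])² = 0.25/(log₁₀[0.000749 + 2.29e-05])² = 0.25/(-3.112)² = 0.02581.
Total minor-loss coefficient ΣK = 1·1.3 + 3·0.79 = 3.67.
ΔP = [f·L/D + ΣK]·(ρV²/2) = [0.02581·2.19/0.57 + 3.67]·(1060·3.805²/2) = [0.09916 + 3.67]·7674 = 2.893e+04 Pa.
ΔP = 2.893e+04 Pa = 28.9 kPa.

ΔP ≈ 28.9 kPa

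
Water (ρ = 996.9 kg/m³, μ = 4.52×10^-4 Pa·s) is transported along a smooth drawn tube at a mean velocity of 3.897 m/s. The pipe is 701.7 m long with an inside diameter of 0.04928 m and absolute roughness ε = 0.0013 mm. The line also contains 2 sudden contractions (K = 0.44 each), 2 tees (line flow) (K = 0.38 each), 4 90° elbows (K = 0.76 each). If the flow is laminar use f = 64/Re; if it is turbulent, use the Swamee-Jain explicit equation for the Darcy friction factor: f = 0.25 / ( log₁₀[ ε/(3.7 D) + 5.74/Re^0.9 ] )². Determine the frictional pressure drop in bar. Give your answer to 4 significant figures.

Reynolds number Re = ρVD/μ = 996.9 · 3.897 · 0.04928 / 0.000452 = 4.236e+05.
Re > 4000 → turbulent. Relative roughness ε/D = 1.3e-06/0.04928 = 2.64e-05. Swamee-Jain: f = 0.25/(log₁₀[2.64e-05/3.7 + 5.74/4.236e+05^0.9])² = 0.25/(log₁₀[7.13e-06 + 4.95e-05])² = 0.25/(-4.247)² = 0.01386.
Total minor-loss coefficient ΣK = 2·0.44 + 2·0.38 + 4·0.76 = 4.68.
ΔP = [f·L/D + ΣK]·(ρV²/2) = [0.01386·701.7/0.04928 + 4.68]·(996.9·3.897²/2) = [197.4 + 4.68]·7570 = 1.529e+06 Pa.
ΔP = 1.529e+06 Pa = 15.29 bar.

ΔP ≈ 15.29 bar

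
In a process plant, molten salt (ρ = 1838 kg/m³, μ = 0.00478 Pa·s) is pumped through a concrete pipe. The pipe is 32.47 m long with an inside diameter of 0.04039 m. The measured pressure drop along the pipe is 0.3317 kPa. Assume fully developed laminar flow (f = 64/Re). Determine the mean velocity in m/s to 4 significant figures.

V ≈ 0.1090 m/s

For laminar flow, f = 64/Re with Re = ρVD/μ, so Darcy-Weisbach reduces to ΔP = 32μLV/D². Solving for V: V = ΔP·D²/(32μL) = 331.7·(0.04039)²/(32·0.00478·32.47) = 0.109 m/s.
Check: Re = ρVD/μ = 1838·0.109·0.04039/0.00478 = 1692 < 2300, so the laminar assumption holds.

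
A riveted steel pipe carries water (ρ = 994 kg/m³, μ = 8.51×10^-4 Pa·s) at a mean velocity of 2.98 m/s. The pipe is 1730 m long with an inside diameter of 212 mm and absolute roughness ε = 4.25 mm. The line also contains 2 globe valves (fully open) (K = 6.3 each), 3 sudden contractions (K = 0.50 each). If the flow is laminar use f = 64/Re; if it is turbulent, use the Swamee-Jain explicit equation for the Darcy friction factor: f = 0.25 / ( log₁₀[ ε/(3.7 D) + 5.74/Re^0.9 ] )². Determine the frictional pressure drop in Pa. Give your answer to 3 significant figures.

ΔP ≈ 1.82×10^6 Pa

Reynolds number Re = ρVD/μ = 994 · 2.98 · 0.212 / 0.000851 = 7.379e+05.
Re > 4000 → turbulent. Relative roughness ε/D = 0.00425/0.212 = 0.02. Swamee-Jain: f = 0.25/(log₁₀[0.02/3.7 + 5.74/7.379e+05^0.9])² = 0.25/(log₁₀[0.00542 + 3e-05])² = 0.25/(-2.264)² = 0.04878.
Total minor-loss coefficient ΣK = 2·6.3 + 3·0.5 = 14.1.
ΔP = [f·L/D + ΣK]·(ρV²/2) = [0.04878·1730/0.212 + 14.1]·(994·2.98²/2) = [398.1 + 14.1]·4414 = 1.819e+06 Pa.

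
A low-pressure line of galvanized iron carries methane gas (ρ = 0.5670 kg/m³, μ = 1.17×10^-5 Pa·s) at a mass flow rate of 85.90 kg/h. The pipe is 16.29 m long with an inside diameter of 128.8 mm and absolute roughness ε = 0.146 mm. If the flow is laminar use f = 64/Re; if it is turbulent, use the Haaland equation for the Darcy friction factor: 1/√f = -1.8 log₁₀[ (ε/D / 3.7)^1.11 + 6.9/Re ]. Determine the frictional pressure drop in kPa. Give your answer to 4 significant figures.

ΔP ≈ 0.01041 kPa

ṁ = 85.90 kg/h = 85.90/3600 = 0.02386 kg/s.
A = πD²/4 = π(0.1288)²/4 = 0.01303 m²; mean velocity V = ṁ/(ρA) = 0.02386/(0.567 · 0.01303) = 3.23 m/s.
Reynolds number Re = ρVD/μ = 0.567 · 3.23 · 0.1288 / 1.17e-05 = 2.016e+04.
Re > 4000 → turbulent. Relative roughness ε/D = 0.000146/0.1288 = 0.00113. Haaland: 1/√f = -1.8 log₁₀[(0.00113/3.7)^1.11 + 6.9/2.016e+04] = -1.8 log₁₀[0.000126 + 0.000342] = 5.993, so f = 0.02784.
Darcy-Weisbach: ΔP = f(L/D)(ρV²/2) = 0.02784·(16.29/0.1288)·(0.567·3.23²/2) = 0.02784·126.5·2.958 = 10.41 Pa.
ΔP = 10.41 Pa = 0.01041 kPa.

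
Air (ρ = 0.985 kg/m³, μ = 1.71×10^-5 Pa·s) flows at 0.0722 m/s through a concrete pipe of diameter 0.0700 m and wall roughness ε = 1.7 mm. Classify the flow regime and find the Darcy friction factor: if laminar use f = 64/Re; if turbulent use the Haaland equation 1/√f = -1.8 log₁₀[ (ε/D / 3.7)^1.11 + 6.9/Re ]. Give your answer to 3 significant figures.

f ≈ 0.220

Re = ρVD/μ = 0.985·0.0722·0.07/1.71e-05 = 291.1.
Re < 2300 → laminar, so f = 64/Re = 0.2198 (roughness is irrelevant in laminar flow).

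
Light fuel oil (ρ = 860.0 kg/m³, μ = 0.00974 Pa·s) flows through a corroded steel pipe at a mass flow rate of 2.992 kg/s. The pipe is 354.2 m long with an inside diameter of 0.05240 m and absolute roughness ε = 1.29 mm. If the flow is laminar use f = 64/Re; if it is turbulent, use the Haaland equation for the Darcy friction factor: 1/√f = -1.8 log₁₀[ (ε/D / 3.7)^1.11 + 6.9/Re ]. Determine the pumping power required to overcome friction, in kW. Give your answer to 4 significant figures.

P ≈ 1.506 kW

A = πD²/4 = π(0.0524)²/4 = 0.002157 m²; mean velocity V = ṁ/(ρA) = 2.992/(860 · 0.002157) = 1.613 m/s.
Reynolds number Re = ρVD/μ = 860 · 1.613 · 0.0524 / 0.00974 = 7464.
Re > 4000 → turbulent. Relative roughness ε/D = 0.00129/0.0524 = 0.0246. Haaland: 1/√f = -1.8 log₁₀[(0.0246/3.7)^1.11 + 6.9/7464] = -1.8 log₁₀[0.00383 + 0.000924] = 4.181, so f = 0.05722.
Darcy-Weisbach: ΔP = f(L/D)(ρV²/2) = 0.05722·(354.2/0.0524)·(860·1.613²/2) = 0.05722·6760·1119 = 4.328e+05 Pa.
Q = ṁ/ρ = 2.992/860 = 0.003479 m³/s.
Pumping power P = QΔP = 0.003479·4.328e+05 = 1505.9 W = 1.506 kW.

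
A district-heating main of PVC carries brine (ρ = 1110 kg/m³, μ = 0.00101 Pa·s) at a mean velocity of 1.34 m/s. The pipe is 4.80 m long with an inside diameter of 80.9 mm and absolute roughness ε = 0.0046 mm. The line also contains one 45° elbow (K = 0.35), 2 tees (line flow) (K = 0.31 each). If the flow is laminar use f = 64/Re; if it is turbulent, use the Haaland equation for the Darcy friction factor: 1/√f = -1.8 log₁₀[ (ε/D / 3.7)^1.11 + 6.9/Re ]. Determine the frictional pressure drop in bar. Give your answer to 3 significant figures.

ΔP ≈ 0.0200 bar

Reynolds number Re = ρVD/μ = 1110 · 1.34 · 0.0809 / 0.00101 = 1.191e+05.
Re > 4000 → turbulent. Relative roughness ε/D = 4.6e-06/0.0809 = 5.69e-05. Haaland: 1/√f = -1.8 log₁₀[(5.69e-05/3.7)^1.11 + 6.9/1.191e+05] = -1.8 log₁₀[4.54e-06 + 5.79e-05] = 7.568, so f = 0.01746.
Total minor-loss coefficient ΣK = 1·0.35 + 2·0.31 = 0.97.
ΔP = [f·L/D + ΣK]·(ρV²/2) = [0.01746·4.8/0.0809 + 0.97]·(1110·1.34²/2) = [1.036 + 0.97]·996.6 = 1999 Pa.
ΔP = 1999 Pa = 0.0200 bar.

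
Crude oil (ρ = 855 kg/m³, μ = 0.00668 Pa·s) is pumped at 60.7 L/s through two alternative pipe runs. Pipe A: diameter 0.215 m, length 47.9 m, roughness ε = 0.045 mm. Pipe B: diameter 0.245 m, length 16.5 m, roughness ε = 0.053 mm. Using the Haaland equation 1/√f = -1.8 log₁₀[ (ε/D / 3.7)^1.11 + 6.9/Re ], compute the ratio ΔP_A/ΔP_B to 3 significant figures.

Pipe A: V = Q/A = 0.0607/0.03631 = 1.672 m/s; Re = 4.601e+04; ε/D = 0.000209; Haaland → f = 0.0217; ΔP_A = f(L/D)(ρV²/2) = 5777 Pa.
Pipe B: V = Q/A = 0.0607/0.04714 = 1.288 m/s; Re = 4.038e+04; ε/D = 0.000216; Haaland → f = 0.02231; ΔP_B = f(L/D)(ρV²/2) = 1065 Pa.
ΔP_A/ΔP_B = 5777/1065 = 5.42.

ΔP_A/ΔP_B ≈ 5.42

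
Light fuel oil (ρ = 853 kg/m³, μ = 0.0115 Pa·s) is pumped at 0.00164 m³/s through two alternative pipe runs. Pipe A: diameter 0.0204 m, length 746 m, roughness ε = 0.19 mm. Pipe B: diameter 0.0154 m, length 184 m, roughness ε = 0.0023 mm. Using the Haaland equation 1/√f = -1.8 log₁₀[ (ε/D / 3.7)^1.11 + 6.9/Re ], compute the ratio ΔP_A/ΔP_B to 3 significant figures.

ΔP_A/ΔP_B ≈ 1.40

Pipe A: V = Q/A = 0.00164/0.0003269 = 5.018 m/s; Re = 7592; ε/D = 0.00931; Haaland → f = 0.04378; ΔP_A = f(L/D)(ρV²/2) = 1.719e+07 Pa.
Pipe B: V = Q/A = 0.00164/0.0001863 = 8.805 m/s; Re = 1.006e+04; ε/D = 0.000149; Haaland → f = 0.031; ΔP_B = f(L/D)(ρV²/2) = 1.225e+07 Pa.
ΔP_A/ΔP_B = 1.719e+07/1.225e+07 = 1.40.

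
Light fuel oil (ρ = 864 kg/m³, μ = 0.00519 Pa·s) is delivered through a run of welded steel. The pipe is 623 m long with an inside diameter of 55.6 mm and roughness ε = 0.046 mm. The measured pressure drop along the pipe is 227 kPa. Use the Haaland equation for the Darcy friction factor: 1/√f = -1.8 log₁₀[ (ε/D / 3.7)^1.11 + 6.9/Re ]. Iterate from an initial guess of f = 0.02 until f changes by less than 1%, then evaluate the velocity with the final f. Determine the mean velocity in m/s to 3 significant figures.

Rearranging Darcy-Weisbach: V = √(2·ΔP·D/(f·L·ρ)). With ε/D = 4.6e-05/0.0556 = 0.000827, iterate starting from f = 0.02:
  f = 0.02 → V = √(2·2.27e+05·0.0556/(0.02·623·864)) = 1.531 m/s; Re = ρVD/μ = 1.417e+04; f → 0.0294
  f = 0.0294 → V = 1.263 m/s; Re = 1.169e+04; f → 0.03075
  f = 0.03075 → V = 1.235 m/s; Re = 1.143e+04; f → 0.03092
Converged (Δf/f < 1%). With the final f = 0.03092: V = √(2·2.27e+05·0.0556/(0.03092·623·864)) = 1.232 m/s.

V ≈ 1.23 m/s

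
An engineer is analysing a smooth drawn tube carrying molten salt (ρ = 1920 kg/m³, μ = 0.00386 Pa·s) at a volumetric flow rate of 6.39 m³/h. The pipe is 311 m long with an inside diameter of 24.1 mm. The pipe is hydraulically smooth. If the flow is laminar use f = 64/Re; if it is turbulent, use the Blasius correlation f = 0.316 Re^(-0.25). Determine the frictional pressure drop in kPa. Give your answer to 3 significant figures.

ΔP ≈ 4030 kPa

Q = 6.39 m³/h = 6.39/3600 = 0.001775 m³/s.
Cross-sectional area A = πD²/4 = π(0.0241)²/4 = 0.0004562 m²; mean velocity V = Q/A = 0.001775/0.0004562 = 3.891 m/s.
Reynolds number Re = ρVD/μ = 1920 · 3.891 · 0.0241 / 0.00386 = 4.665e+04.
Re > 4000 → turbulent. Smooth-pipe (Blasius): f = 0.316 Re^(-0.25) = 0.316/(4.665e+04)^0.25 = 0.0215.
Darcy-Weisbach: ΔP = f(L/D)(ρV²/2) = 0.0215·(311/0.0241)·(1920·3.891²/2) = 0.0215·1.29e+04·1.454e+04 = 4.033e+06 Pa.
ΔP = 4.033e+06 Pa = 4030 kPa.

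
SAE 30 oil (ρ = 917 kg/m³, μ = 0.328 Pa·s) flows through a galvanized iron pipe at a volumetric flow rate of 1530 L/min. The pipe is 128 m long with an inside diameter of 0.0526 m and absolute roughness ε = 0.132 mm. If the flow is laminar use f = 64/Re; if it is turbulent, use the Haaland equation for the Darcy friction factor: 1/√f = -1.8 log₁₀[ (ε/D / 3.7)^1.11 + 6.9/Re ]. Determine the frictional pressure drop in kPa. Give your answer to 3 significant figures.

Q = 1530 L/min = 1530/60000 = 0.0255 m³/s.
Cross-sectional area A = πD²/4 = π(0.0526)²/4 = 0.002173 m²; mean velocity V = Q/A = 0.0255/0.002173 = 11.73 m/s.
Reynolds number Re = ρVD/μ = 917 · 11.73 · 0.0526 / 0.328 = 1726.
Re < 2300 → laminar flow, so f = 64/Re = 64/1726 = 0.03709 (the turbulent correlation is not needed).
Darcy-Weisbach: ΔP = f(L/D)(ρV²/2) = 0.03709·(128/0.0526)·(917·11.73²/2) = 0.03709·2433·6.314e+04 = 5.698e+06 Pa.
ΔP = 5.698e+06 Pa = 5700 kPa.

ΔP ≈ 5700 kPa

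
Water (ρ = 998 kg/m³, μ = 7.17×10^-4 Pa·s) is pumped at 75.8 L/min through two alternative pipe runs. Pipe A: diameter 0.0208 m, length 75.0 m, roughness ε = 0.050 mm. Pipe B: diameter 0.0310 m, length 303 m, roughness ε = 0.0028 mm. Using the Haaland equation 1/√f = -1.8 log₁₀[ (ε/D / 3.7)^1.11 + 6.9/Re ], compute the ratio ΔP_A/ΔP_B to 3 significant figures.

Pipe A: V = Q/A = 0.001263/0.0003398 = 3.718 m/s; Re = 1.076e+05; ε/D = 0.0024; Haaland → f = 0.02591; ΔP_A = f(L/D)(ρV²/2) = 6.445e+05 Pa.
Pipe B: V = Q/A = 0.001263/0.0007548 = 1.674 m/s; Re = 7.222e+04; ε/D = 9.03e-05; Haaland → f = 0.01942; ΔP_B = f(L/D)(ρV²/2) = 2.654e+05 Pa.
ΔP_A/ΔP_B = 6.445e+05/2.654e+05 = 2.43.

ΔP_A/ΔP_B ≈ 2.43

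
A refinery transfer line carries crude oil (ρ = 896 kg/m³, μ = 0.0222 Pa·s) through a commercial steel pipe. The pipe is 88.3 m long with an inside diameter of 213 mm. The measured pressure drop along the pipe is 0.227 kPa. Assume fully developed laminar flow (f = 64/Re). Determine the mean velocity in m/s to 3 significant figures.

V ≈ 0.164 m/s

For laminar flow, f = 64/Re with Re = ρVD/μ, so Darcy-Weisbach reduces to ΔP = 32μLV/D². Solving for V: V = ΔP·D²/(32μL) = 227·(0.213)²/(32·0.0222·88.3) = 0.1642 m/s.
Check: Re = ρVD/μ = 896·0.1642·0.213/0.0222 = 1411 < 2300, so the laminar assumption holds.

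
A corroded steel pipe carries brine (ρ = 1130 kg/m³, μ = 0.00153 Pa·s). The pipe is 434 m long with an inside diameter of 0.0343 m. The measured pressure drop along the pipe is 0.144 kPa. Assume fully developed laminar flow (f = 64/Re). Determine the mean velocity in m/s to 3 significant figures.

For laminar flow, f = 64/Re with Re = ρVD/μ, so Darcy-Weisbach reduces to ΔP = 32μLV/D². Solving for V: V = ΔP·D²/(32μL) = 144·(0.0343)²/(32·0.00153·434) = 0.007973 m/s.
Check: Re = ρVD/μ = 1130·0.007973·0.0343/0.00153 = 202 < 2300, so the laminar assumption holds.

V ≈ 0.00797 m/s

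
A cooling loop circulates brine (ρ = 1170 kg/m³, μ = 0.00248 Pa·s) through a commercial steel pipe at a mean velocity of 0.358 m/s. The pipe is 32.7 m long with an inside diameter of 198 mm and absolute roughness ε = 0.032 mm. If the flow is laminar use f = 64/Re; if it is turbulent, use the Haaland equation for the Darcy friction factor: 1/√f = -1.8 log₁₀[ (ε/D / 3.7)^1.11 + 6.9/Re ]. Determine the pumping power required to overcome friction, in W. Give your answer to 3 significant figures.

Reynolds number Re = ρVD/μ = 1170 · 0.358 · 0.198 / 0.00248 = 3.344e+04.
Re > 4000 → turbulent. Relative roughness ε/D = 3.2e-05/0.198 = 0.000162. Haaland: 1/√f = -1.8 log₁₀[(0.000162/3.7)^1.11 + 6.9/3.344e+04] = -1.8 log₁₀[1.45e-05 + 0.000206] = 6.581, so f = 0.02309.
Darcy-Weisbach: ΔP = f(L/D)(ρV²/2) = 0.02309·(32.7/0.198)·(1170·0.358²/2) = 0.02309·165.2·74.98 = 285.9 Pa.
Q = V·A = 0.358·0.03079 = 0.01102 m³/s.
Pumping power P = QΔP = 0.01102·285.9 = 3.152 W = 3.15 W.

P ≈ 3.15 W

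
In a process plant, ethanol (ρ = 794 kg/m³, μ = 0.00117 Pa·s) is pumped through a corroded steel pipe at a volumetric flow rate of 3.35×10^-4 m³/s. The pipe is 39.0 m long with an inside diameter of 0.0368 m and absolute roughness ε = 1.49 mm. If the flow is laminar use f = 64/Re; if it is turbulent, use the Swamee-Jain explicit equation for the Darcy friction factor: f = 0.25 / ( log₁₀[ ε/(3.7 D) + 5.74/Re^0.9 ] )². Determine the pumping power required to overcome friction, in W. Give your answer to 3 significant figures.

P ≈ 0.973 W

Cross-sectional area A = πD²/4 = π(0.0368)²/4 = 0.001064 m²; mean velocity V = Q/A = 0.000335/0.001064 = 0.315 m/s.
Reynolds number Re = ρVD/μ = 794 · 0.315 · 0.0368 / 0.00117 = 7866.
Re > 4000 → turbulent. Relative roughness ε/D = 0.00149/0.0368 = 0.0405. Swamee-Jain: f = 0.25/(log₁₀[0.0405/3.7 + 5.74/7866^0.9])² = 0.25/(log₁₀[0.0109 + 0.00179])² = 0.25/(-1.895)² = 0.06961.
Darcy-Weisbach: ΔP = f(L/D)(ρV²/2) = 0.06961·(39/0.0368)·(794·0.315²/2) = 0.06961·1060·39.38 = 2905 Pa.
Pumping power P = QΔP = 0.000335·2905 = 0.9733 W = 0.973 W.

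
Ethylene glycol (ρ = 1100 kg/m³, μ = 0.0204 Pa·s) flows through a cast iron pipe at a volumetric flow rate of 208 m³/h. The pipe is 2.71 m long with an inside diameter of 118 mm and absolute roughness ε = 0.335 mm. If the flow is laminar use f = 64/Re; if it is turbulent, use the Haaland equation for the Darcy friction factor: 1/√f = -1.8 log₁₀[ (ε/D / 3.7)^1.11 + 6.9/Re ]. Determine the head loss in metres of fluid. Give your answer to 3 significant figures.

Q = 208 m³/h = 208/3600 = 0.05778 m³/s.
Cross-sectional area A = πD²/4 = π(0.118)²/4 = 0.01094 m²; mean velocity V = Q/A = 0.05778/0.01094 = 5.283 m/s.
Reynolds number Re = ρVD/μ = 1100 · 5.283 · 0.118 / 0.0204 = 3.362e+04.
Re > 4000 → turbulent. Relative roughness ε/D = 0.000335/0.118 = 0.00284. Haaland: 1/√f = -1.8 log₁₀[(0.00284/3.7)^1.11 + 6.9/3.362e+04] = -1.8 log₁₀[0.000349 + 0.000205] = 5.862, so f = 0.0291.
Darcy-Weisbach: ΔP = f(L/D)(ρV²/2) = 0.0291·(2.71/0.118)·(1100·5.283²/2) = 0.0291·22.97·1.535e+04 = 1.026e+04 Pa.
Head loss h_f = ΔP/(ρg) = 1.026e+04/(1100·9.81) = 0.951 m.

h_f ≈ 0.951 m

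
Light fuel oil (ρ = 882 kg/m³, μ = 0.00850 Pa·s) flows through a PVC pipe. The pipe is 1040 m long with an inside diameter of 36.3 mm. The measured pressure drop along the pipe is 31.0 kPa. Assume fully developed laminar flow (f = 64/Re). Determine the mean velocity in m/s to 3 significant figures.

V ≈ 0.144 m/s

For laminar flow, f = 64/Re with Re = ρVD/μ, so Darcy-Weisbach reduces to ΔP = 32μLV/D². Solving for V: V = ΔP·D²/(32μL) = 3.1e+04·(0.0363)²/(32·0.0085·1040) = 0.1444 m/s.
Check: Re = ρVD/μ = 882·0.1444·0.0363/0.0085 = 543.9 < 2300, so the laminar assumption holds.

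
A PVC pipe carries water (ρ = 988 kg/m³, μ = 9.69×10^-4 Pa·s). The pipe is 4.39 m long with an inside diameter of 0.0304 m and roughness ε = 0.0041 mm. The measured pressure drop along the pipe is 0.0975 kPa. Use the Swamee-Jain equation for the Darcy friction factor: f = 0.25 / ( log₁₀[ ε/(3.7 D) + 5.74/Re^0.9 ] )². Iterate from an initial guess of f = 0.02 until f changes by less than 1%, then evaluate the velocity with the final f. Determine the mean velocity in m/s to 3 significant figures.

V ≈ 0.195 m/s

Rearranging Darcy-Weisbach: V = √(2·ΔP·D/(f·L·ρ)). With ε/D = 4.1e-06/0.0304 = 0.000135, iterate starting from f = 0.02:
  f = 0.02 → V = √(2·97.5·0.0304/(0.02·4.39·988)) = 0.2614 m/s; Re = ρVD/μ = 8103; f → 0.03306
  f = 0.03306 → V = 0.2033 m/s; Re = 6302; f → 0.03551
  f = 0.03551 → V = 0.1962 m/s; Re = 6081; f → 0.03588
  f = 0.03588 → V = 0.1952 m/s; Re = 6050; f → 0.03593
Converged (Δf/f < 1%). With the final f = 0.03593: V = √(2·97.5·0.0304/(0.03593·4.39·988)) = 0.195 m/s.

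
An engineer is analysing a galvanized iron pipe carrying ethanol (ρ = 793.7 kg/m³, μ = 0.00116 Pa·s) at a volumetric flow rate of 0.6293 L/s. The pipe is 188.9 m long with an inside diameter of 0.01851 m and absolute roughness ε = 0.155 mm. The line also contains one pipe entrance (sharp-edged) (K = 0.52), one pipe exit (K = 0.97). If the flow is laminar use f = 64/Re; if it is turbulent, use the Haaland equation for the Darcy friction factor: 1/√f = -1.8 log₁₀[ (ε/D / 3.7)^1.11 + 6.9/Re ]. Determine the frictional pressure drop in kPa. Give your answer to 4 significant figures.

ΔP ≈ 841.0 kPa

Q = 0.6293 L/s = 0.6293/1000 = 0.0006293 m³/s.
Cross-sectional area A = πD²/4 = π(0.01851)²/4 = 0.0002691 m²; mean velocity V = Q/A = 0.0006293/0.0002691 = 2.339 m/s.
Reynolds number Re = ρVD/μ = 793.7 · 2.339 · 0.01851 / 0.00116 = 2.962e+04.
Re > 4000 → turbulent. Relative roughness ε/D = 0.000155/0.01851 = 0.00837. Haaland: 1/√f = -1.8 log₁₀[(0.00837/3.7)^1.11 + 6.9/2.962e+04] = -1.8 log₁₀[0.00116 + 0.000233] = 5.142, so f = 0.03782.
Total minor-loss coefficient ΣK = 1·0.52 + 1·0.97 = 1.49.
ΔP = [f·L/D + ΣK]·(ρV²/2) = [0.03782·188.9/0.01851 + 1.49]·(793.7·2.339²/2) = [386 + 1.49]·2170 = 8.41e+05 Pa.
ΔP = 8.41e+05 Pa = 841.0 kPa.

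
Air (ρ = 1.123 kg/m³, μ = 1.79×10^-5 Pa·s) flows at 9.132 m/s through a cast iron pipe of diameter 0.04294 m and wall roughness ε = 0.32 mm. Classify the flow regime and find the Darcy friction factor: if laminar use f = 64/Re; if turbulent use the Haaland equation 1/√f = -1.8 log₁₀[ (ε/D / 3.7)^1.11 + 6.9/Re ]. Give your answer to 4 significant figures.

f ≈ 0.03704

Re = ρVD/μ = 1.123·9.132·0.04294/1.79e-05 = 2.46e+04.
Re > 4000 → turbulent. ε/D = 0.00032/0.04294 = 0.00745; Haaland: 1/√f = -1.8 log₁₀[0.00102 + 0.00028] = 5.196, so f = 0.03704.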